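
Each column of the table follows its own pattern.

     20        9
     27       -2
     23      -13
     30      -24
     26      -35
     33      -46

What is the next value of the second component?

-57

Second component goes 9, -2, -13, -24, -35, -46 → -57 (−11 each step).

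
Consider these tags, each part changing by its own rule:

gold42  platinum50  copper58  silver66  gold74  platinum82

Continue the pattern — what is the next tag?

Metal — repeats gold → platinum → copper → silver: gold, platinum, copper, silver, gold, platinum → copper.
Second component: +8 each step, so 42, 50, 58, 66, 74, 82 → 90.
Combining the parts gives copper90.

copper90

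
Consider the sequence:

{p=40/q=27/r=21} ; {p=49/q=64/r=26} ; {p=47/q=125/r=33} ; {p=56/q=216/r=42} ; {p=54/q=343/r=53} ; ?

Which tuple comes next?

{p=63/q=512/r=66}

P: 40, 49, 47, 56, 54 → 63 (alternating steps +9, −2, +9, −2, …).
For the q, perfect cubes: 3³, 4³, 5³, …: 27, 64, 125, 216, 343 → 512.
R goes 21, 26, 33, 42, 53 → 66 (differences are 5, 7, 9, … (increasing by 2 each time)).
Putting it together: {p=63/q=512/r=66}.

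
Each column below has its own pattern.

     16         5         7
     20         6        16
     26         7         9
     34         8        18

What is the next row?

For the first component, differences are 4, 6, 8, … (increasing by 2 each time): 16, 20, 26, 34 → 44.
Second component: 5, 6, 7, 8 → 9 (+1 each step).
Third component: 7, 16, 9, 18 → 11 (alternating steps +9, −7, +9, −7, …).
Combining the parts gives 44  9  11.

44  9  11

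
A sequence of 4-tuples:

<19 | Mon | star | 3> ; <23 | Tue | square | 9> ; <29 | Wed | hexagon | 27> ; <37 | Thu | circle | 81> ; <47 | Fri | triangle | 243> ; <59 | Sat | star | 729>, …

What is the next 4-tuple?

First value: 19, 23, 29, 37, 47, 59 → 73 (differences are 4, 6, 8, … (increasing by 2 each time)).
Day: runs through the weekdays Mon→Sun, so Mon, Tue, Wed, Thu, Fri, Sat → Sun.
Shape: repeats star → square → hexagon → circle → triangle, so star, square, hexagon, circle, triangle, star → square.
For the fourth value, ×3 each step: 3, 9, 27, 81, 243, 729 → 2187.
Combining the parts gives <73 | Sun | square | 2187>.

<73 | Sun | square | 2187>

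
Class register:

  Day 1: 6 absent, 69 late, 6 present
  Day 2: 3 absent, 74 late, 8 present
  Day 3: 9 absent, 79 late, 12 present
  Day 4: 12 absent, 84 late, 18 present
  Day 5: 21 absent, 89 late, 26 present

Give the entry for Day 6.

For the absent, each term is the sum of the two before it: 6, 3, 9, 12, 21 → 33.
Late — +5 each step: 69, 74, 79, 84, 89 → 94.
Present: differences are 2, 4, 6, … (increasing by 2 each time); 6, 8, 12, 18, 26 → 36.
So the next line is 33 absent, 94 late, 36 present.

33 absent, 94 late, 36 present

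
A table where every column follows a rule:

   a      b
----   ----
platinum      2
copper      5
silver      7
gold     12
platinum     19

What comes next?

Column a — repeats platinum → copper → silver → gold: platinum, copper, silver, gold, platinum → copper.
For the column b, each term is the sum of the two before it: 2, 5, 7, 12, 19 → 31.
So the next line is copper  31.

copper  31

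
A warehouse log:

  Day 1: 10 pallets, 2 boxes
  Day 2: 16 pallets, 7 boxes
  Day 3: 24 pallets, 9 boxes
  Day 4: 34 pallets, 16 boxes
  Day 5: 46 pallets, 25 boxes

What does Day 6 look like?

60 pallets, 41 boxes

For the pallets, differences are 6, 8, 10, … (increasing by 2 each time): 10, 16, 24, 34, 46 → 60.
For the boxes, each term is the sum of the two before it: 2, 7, 9, 16, 25 → 41.
Combining the parts gives 60 pallets, 41 boxes.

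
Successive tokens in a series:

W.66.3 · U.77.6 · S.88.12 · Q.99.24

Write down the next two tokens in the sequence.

Letter — letters move back 2 places in the alphabet: W, U, S, Q → O → M.
Second component: +11 each step, so 66, 77, 88, 99 → 110 → 121.
Third component: ×2 each step, so 3, 6, 12, 24 → 48 → 96.
Putting the parts together: O.110.48 and then M.121.96.

O.110.48, M.121.96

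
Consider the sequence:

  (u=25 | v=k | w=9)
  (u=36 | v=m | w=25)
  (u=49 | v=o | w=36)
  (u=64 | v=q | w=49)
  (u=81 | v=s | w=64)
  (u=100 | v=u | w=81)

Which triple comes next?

(u=121 | v=w | w=100)

U: 25, 36, 49, 64, 81, 100 → 121 (perfect squares: 5², 6², 7², …).
V — letters move forward 2 places in the alphabet: k, m, o, q, s, u → w.
W: always the previous value of the u, so 9, 25, 36, 49, 64, 81 → 100.
Combining the parts gives (u=121 | v=w | w=100).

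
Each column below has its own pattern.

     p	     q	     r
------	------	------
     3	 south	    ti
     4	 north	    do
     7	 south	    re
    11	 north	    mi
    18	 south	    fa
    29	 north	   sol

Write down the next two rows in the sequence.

47  south  la; 76  north  ti

Column p — each term is the sum of the two before it: 3, 4, 7, 11, 18, 29 → 47 → 76.
Column q: alternates south ↔ north; south, north, south, north, south, north → south → north.
Column r goes ti, do, re, mi, fa, sol → la → ti (runs through the solfège scale do→ti).
So the next two rows are 47  south  la and 76  north  ti.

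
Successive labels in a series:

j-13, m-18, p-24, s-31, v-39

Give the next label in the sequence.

Letter — letters move forward 3 places in the alphabet: j, m, p, s, v → y.
Second component: 13, 18, 24, 31, 39 → 48 (differences are 5, 6, 7, … (increasing by 1 each time)).
So the next label is y-48.

y-48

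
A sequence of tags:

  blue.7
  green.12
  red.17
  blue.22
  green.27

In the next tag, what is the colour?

Colour: repeats blue → green → red, so blue, green, red, blue, green → red.
For the second component, +5 each step: 7, 12, 17, 22, 27 → 32.

red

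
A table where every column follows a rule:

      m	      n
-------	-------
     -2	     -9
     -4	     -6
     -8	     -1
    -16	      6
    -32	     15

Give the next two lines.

-64  26; -128  39

Column m: ×2 each step, so -2, -4, -8, -16, -32 → -64 → -128.
Column n: -9, -6, -1, 6, 15 → 26 → 39 (differences are 3, 5, 7, … (increasing by 2 each time)).
Putting the parts together: -64  26 and then -128  39.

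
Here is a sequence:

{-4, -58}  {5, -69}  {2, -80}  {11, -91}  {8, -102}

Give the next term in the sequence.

First entry: -4, 5, 2, 11, 8 → 17 (alternating steps +9, −3, +9, −3, …).
Second entry — −11 each step: -58, -69, -80, -91, -102 → -113.
Putting it together: {17, -113}.

{17, -113}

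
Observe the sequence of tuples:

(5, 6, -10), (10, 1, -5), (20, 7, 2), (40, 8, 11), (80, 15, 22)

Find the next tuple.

(160, 23, 35)

First part goes 5, 10, 20, 40, 80 → 160 (×2 each step).
Second part: 6, 1, 7, 8, 15 → 23 (each term is the sum of the two before it).
Third part — differences are 5, 7, 9, … (increasing by 2 each time): -10, -5, 2, 11, 22 → 35.
So the next tuple is (160, 23, 35).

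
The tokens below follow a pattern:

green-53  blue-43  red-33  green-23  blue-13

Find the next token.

Colour: repeats green → blue → red; green, blue, red, green, blue → red.
For the second component, −10 each step: 53, 43, 33, 23, 13 → 3.
Combining the parts gives red-3.

red-3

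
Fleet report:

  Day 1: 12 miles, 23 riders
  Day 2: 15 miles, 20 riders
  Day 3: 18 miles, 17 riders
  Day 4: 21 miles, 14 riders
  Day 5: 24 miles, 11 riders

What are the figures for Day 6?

27 miles, 8 riders

For the miles, +3 each step: 12, 15, 18, 21, 24 → 27.
Riders goes 23, 20, 17, 14, 11 → 8 (together with the miles always sums to 35).
So the next record is 27 miles, 8 riders.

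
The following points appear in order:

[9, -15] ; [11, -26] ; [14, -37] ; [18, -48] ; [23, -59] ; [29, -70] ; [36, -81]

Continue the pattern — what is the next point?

First slot: differences are 2, 3, 4, … (increasing by 1 each time), so 9, 11, 14, 18, 23, 29, 36 → 44.
Second slot — −11 each step: -15, -26, -37, -48, -59, -70, -81 → -92.
Combining the parts gives [44, -92].

[44, -92]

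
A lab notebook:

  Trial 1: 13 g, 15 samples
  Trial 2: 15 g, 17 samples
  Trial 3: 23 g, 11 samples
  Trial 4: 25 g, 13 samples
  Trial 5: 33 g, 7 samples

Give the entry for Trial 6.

35 g, 9 samples

G goes 13, 15, 23, 25, 33 → 35 (alternating steps +2, +8, +2, +8, …).
Samples — alternating steps +2, −6, +2, −6, …: 15, 17, 11, 13, 7 → 9.
Putting it together: 35 g, 9 samples.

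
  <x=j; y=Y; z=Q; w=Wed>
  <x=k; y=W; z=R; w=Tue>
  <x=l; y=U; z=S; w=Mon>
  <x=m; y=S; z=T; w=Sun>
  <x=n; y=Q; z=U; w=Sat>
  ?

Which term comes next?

<x=o; y=O; z=V; w=Fri>

X: letters move forward 1 place in the alphabet; j, k, l, m, n → o.
Y goes Y, W, U, S, Q → O (letters move back 2 places in the alphabet).
Z: letters move forward 1 place in the alphabet, so Q, R, S, T, U → V.
W: runs backward through the weekdays Mon→Sun, so Wed, Tue, Mon, Sun, Sat → Fri.
Combining the parts gives <x=o; y=O; z=V; w=Fri>.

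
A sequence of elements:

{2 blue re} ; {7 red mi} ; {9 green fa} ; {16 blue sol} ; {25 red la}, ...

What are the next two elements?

For the first value, each term is the sum of the two before it: 2, 7, 9, 16, 25 → 41 → 66.
Colour: blue, red, green, blue, red → green → blue (repeats blue → red → green).
Note: runs through the solfège scale do→ti, so re, mi, fa, sol, la → ti → do.
Putting the parts together: {41 green ti} and then {66 blue do}.

{41 green ti}, {66 blue do}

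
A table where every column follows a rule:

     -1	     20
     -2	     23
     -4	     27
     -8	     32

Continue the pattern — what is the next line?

First component: ×2 each step, so -1, -2, -4, -8 → -16.
For the second component, differences are 3, 4, 5, … (increasing by 1 each time): 20, 23, 27, 32 → 38.
Combining the parts gives -16  38.

-16  38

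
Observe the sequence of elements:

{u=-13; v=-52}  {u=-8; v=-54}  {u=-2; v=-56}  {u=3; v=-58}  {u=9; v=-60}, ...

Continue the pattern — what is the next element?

U goes -13, -8, -2, 3, 9 → 14 (alternating steps +5, +6, +5, +6, …).
V: −2 each step; -52, -54, -56, -58, -60 → -62.
So the next element is {u=14; v=-62}.

{u=14; v=-62}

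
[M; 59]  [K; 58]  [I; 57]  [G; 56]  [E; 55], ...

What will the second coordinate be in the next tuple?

Second coordinate goes 59, 58, 57, 56, 55 → 54 (−1 each step).

54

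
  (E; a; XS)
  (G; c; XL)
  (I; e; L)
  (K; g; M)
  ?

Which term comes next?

(M; i; S)

First letter — letters move forward 2 places in the alphabet: E, G, I, K → M.
Second letter — letters move forward 2 places in the alphabet: a, c, e, g → i.
For the size, runs backward through clothing sizes XS→XL: XS, XL, L, M → S.
Combining the parts gives (M; i; S).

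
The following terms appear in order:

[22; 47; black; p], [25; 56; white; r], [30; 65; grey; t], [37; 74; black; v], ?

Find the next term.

[46; 83; white; x]

First coordinate: differences are 3, 5, 7, … (increasing by 2 each time); 22, 25, 30, 37 → 46.
Second coordinate goes 47, 56, 65, 74 → 83 (+9 each step).
Shade: repeats black → white → grey; black, white, grey, black → white.
Letter — letters move forward 2 places in the alphabet: p, r, t, v → x.
Putting it together: [46; 83; white; x].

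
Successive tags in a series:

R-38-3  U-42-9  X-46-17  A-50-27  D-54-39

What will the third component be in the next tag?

Third component: differences are 6, 8, 10, … (increasing by 2 each time), so 3, 9, 17, 27, 39 → 53.

53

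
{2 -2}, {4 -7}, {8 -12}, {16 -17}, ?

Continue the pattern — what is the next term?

First entry: ×2 each step, so 2, 4, 8, 16 → 32.
For the second entry, −5 each step: -2, -7, -12, -17 → -22.
Putting it together: {32 -22}.

{32 -22}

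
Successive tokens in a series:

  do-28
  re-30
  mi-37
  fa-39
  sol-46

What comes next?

la-48

For the note, runs through the solfège scale do→ti: do, re, mi, fa, sol → la.
For the second component, alternating steps +2, +7, +2, +7, …: 28, 30, 37, 39, 46 → 48.
Putting it together: la-48.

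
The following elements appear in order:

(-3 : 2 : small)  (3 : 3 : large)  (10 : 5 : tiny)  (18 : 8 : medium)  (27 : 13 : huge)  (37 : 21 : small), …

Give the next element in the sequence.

(48 : 34 : large)

First part — differences are 6, 7, 8, … (increasing by 1 each time): -3, 3, 10, 18, 27, 37 → 48.
Second part goes 2, 3, 5, 8, 13, 21 → 34 (each term is the sum of the two before it).
Size: small, large, tiny, medium, huge, small → large (repeats small → large → tiny → medium → huge).
Putting it together: (48 : 34 : large).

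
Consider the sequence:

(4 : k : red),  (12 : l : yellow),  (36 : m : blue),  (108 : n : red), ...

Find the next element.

(324 : o : yellow)

First coordinate — ×3 each step: 4, 12, 36, 108 → 324.
For the letter, letters move forward 1 place in the alphabet: k, l, m, n → o.
Colour — repeats red → yellow → blue: red, yellow, blue, red → yellow.
Combining the parts gives (324 : o : yellow).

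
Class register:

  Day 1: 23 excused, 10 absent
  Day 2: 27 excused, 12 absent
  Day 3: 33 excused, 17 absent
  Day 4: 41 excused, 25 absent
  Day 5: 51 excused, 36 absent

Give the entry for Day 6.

63 excused, 50 absent

For the excused, differences are 4, 6, 8, … (increasing by 2 each time): 23, 27, 33, 41, 51 → 63.
Absent: differences are 2, 5, 8, … (increasing by 3 each time), so 10, 12, 17, 25, 36 → 50.
Combining the parts gives 63 excused, 50 absent.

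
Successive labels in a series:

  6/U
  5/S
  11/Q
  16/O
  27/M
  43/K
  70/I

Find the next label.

For the first component, each term is the sum of the two before it: 6, 5, 11, 16, 27, 43, 70 → 113.
Letter goes U, S, Q, O, M, K, I → G (letters move back 2 places in the alphabet).
Combining the parts gives 113/G.

113/G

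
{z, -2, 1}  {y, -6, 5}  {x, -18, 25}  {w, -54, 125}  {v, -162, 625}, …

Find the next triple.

{u, -486, 3125}

Letter: letters move back 1 place in the alphabet, so z, y, x, w, v → u.
Second part: -2, -6, -18, -54, -162 → -486 (×3 each step).
Third part: 1, 5, 25, 125, 625 → 3125 (×5 each step).
So the next triple is {u, -486, 3125}.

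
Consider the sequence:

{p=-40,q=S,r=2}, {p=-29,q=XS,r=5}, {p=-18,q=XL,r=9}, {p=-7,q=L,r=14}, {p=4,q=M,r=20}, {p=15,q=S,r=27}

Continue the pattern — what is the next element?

{p=26,q=XS,r=35}

P: +11 each step; -40, -29, -18, -7, 4, 15 → 26.
Q: S, XS, XL, L, M, S → XS (repeats S → XS → XL → L → M).
R: differences are 3, 4, 5, … (increasing by 1 each time), so 2, 5, 9, 14, 20, 27 → 35.
Combining the parts gives {p=26,q=XS,r=35}.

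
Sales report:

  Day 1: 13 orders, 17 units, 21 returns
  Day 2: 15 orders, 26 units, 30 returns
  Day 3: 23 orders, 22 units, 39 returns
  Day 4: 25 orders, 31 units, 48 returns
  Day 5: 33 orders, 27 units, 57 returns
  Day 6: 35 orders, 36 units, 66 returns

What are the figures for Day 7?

43 orders, 32 units, 75 returns

For the orders, alternating steps +2, +8, +2, +8, …: 13, 15, 23, 25, 33, 35 → 43.
For the units, alternating steps +9, −4, +9, −4, …: 17, 26, 22, 31, 27, 36 → 32.
Returns — +9 each step: 21, 30, 39, 48, 57, 66 → 75.
Putting it together: 43 orders, 32 units, 75 returns.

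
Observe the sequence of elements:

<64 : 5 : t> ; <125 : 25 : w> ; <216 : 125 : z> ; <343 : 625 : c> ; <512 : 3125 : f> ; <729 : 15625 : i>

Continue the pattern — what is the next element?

<1000 : 78125 : l>

First part: 64, 125, 216, 343, 512, 729 → 1000 (perfect cubes: 4³, 5³, 6³, …).
Second part — ×5 each step: 5, 25, 125, 625, 3125, 15625 → 78125.
Letter — letters move forward 3 places in the alphabet, wrapping Z→A: t, w, z, c, f, i → l.
Combining the parts gives <1000 : 78125 : l>.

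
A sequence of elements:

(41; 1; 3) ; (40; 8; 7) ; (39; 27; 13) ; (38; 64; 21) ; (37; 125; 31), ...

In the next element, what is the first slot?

First slot — −1 each step: 41, 40, 39, 38, 37 → 36.

36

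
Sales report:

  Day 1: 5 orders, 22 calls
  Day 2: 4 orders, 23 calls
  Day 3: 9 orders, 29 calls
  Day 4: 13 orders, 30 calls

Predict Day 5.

22 orders, 36 calls

Orders: each term is the sum of the two before it; 5, 4, 9, 13 → 22.
Calls goes 22, 23, 29, 30 → 36 (alternating steps +1, +6, +1, +6, …).
Combining the parts gives 22 orders, 36 calls.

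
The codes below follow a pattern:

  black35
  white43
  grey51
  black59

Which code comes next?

Shade: repeats black → white → grey, so black, white, grey, black → white.
Second component: +8 each step, so 35, 43, 51, 59 → 67.
Combining the parts gives white67.

white67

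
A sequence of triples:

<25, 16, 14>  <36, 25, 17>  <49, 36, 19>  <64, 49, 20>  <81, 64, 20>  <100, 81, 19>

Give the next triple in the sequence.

<121, 100, 17>

First entry: 25, 36, 49, 64, 81, 100 → 121 (perfect squares: 5², 6², 7², …).
For the second entry, perfect squares: 4², 5², 6², …: 16, 25, 36, 49, 64, 81 → 100.
Third entry goes 14, 17, 19, 20, 20, 19 → 17 (differences are 3, 2, 1, … (decreasing by 1 each time)).
So the next triple is <121, 100, 17>.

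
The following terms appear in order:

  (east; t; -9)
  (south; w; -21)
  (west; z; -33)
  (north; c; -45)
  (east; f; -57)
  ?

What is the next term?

Direction: repeats east → south → west → north; east, south, west, north, east → south.
For the letter, letters move forward 3 places in the alphabet, wrapping Z→A: t, w, z, c, f → i.
Third component: −12 each step; -9, -21, -33, -45, -57 → -69.
Combining the parts gives (south; i; -69).

(south; i; -69)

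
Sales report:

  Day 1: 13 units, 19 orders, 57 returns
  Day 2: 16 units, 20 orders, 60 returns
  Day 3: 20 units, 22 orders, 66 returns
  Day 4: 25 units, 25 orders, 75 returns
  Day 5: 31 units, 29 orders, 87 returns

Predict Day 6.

For the units, differences are 3, 4, 5, … (increasing by 1 each time): 13, 16, 20, 25, 31 → 38.
Orders — differences are 1, 2, 3, … (increasing by 1 each time): 19, 20, 22, 25, 29 → 34.
Returns: always 3 × the orders; 57, 60, 66, 75, 87 → 102.
So the next row is 38 units, 34 orders, 102 returns.

38 units, 34 orders, 102 returns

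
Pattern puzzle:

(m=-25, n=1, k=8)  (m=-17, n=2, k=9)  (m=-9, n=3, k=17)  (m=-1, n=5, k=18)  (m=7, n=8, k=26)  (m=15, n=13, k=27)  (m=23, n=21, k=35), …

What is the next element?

For the m, +8 each step: -25, -17, -9, -1, 7, 15, 23 → 31.
N: each term is the sum of the two before it; 1, 2, 3, 5, 8, 13, 21 → 34.
K: alternating steps +1, +8, +1, +8, …, so 8, 9, 17, 18, 26, 27, 35 → 36.
Putting it together: (m=31, n=34, k=36).

(m=31, n=34, k=36)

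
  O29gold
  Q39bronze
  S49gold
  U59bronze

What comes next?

W69gold

Letter goes O, Q, S, U → W (letters move forward 2 places in the alphabet).
Second component: +10 each step; 29, 39, 49, 59 → 69.
Rank goes gold, bronze, gold, bronze → gold (alternates gold ↔ bronze).
Combining the parts gives W69gold.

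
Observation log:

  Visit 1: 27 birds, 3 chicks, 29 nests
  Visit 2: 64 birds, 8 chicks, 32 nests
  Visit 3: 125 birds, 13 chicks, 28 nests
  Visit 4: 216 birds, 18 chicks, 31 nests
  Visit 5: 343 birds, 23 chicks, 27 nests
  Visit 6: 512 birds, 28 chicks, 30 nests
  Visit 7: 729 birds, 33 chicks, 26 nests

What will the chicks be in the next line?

Chicks goes 3, 8, 13, 18, 23, 28, 33 → 38 (+5 each step).

38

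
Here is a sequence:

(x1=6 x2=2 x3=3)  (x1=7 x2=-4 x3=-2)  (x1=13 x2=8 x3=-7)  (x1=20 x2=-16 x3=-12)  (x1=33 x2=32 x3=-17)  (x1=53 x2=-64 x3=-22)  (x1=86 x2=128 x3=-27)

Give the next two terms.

(x1=139 x2=-256 x3=-32), (x1=225 x2=512 x3=-37)

X1 goes 6, 7, 13, 20, 33, 53, 86 → 139 → 225 (each term is the sum of the two before it).
X2 goes 2, -4, 8, -16, 32, -64, 128 → -256 → 512 (×(-2) each step).
X3: −5 each step; 3, -2, -7, -12, -17, -22, -27 → -32 → -37.
So the next two terms are (x1=139 x2=-256 x3=-32) and (x1=225 x2=512 x3=-37).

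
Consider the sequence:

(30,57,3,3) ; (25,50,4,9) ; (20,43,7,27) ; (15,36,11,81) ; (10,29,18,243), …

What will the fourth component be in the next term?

729

For the fourth component, ×3 each step: 3, 9, 27, 81, 243 → 729.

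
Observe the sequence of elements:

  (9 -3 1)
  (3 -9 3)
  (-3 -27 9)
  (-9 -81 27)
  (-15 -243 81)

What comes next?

First coordinate: −6 each step, so 9, 3, -3, -9, -15 → -21.
Second coordinate: ×3 each step; -3, -9, -27, -81, -243 → -729.
Third coordinate: 1, 3, 9, 27, 81 → 243 (×3 each step).
Putting it together: (-21 -729 243).

(-21 -729 243)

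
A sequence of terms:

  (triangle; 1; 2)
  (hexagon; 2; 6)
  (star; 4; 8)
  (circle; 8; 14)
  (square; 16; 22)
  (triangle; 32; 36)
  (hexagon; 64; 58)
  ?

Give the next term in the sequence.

Shape: repeats triangle → hexagon → star → circle → square, so triangle, hexagon, star, circle, square, triangle, hexagon → star.
For the second slot, ×2 each step: 1, 2, 4, 8, 16, 32, 64 → 128.
Third slot — each term is the sum of the two before it: 2, 6, 8, 14, 22, 36, 58 → 94.
So the next term is (star; 128; 94).

(star; 128; 94)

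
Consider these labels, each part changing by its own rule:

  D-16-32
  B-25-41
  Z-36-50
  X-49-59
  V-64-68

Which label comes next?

T-81-77

Letter: letters move back 2 places in the alphabet, wrapping A→Z, so D, B, Z, X, V → T.
Second component: perfect squares: 4², 5², 6², …; 16, 25, 36, 49, 64 → 81.
Third component: +9 each step, so 32, 41, 50, 59, 68 → 77.
Combining the parts gives T-81-77.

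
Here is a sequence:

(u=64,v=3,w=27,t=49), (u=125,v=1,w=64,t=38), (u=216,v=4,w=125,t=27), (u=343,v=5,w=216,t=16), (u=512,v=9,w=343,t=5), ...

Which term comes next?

(u=729,v=14,w=512,t=-6)

U: 64, 125, 216, 343, 512 → 729 (perfect cubes: 4³, 5³, 6³, …).
V goes 3, 1, 4, 5, 9 → 14 (each term is the sum of the two before it).
W goes 27, 64, 125, 216, 343 → 512 (perfect cubes: 3³, 4³, 5³, …).
For the t, −11 each step: 49, 38, 27, 16, 5 → -6.
Combining the parts gives (u=729,v=14,w=512,t=-6).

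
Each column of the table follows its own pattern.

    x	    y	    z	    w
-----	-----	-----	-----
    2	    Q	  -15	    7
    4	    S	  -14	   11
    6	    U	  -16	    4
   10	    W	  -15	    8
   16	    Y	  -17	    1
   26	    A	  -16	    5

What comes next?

Column x: each term is the sum of the two before it, so 2, 4, 6, 10, 16, 26 → 42.
Column y: letters move forward 2 places in the alphabet, wrapping Z→A; Q, S, U, W, Y, A → C.
Column z goes -15, -14, -16, -15, -17, -16 → -18 (alternating steps +1, −2, +1, −2, …).
For the column w, alternating steps +4, −7, +4, −7, …: 7, 11, 4, 8, 1, 5 → -2.
Combining the parts gives 42  C  -18  -2.

42  C  -18  -2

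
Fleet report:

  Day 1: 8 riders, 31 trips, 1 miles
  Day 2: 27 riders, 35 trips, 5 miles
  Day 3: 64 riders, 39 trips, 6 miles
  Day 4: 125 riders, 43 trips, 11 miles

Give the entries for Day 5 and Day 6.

Riders: perfect cubes: 2³, 3³, 4³, …, so 8, 27, 64, 125 → 216 → 343.
Trips: 31, 35, 39, 43 → 47 → 51 (+4 each step).
Miles: 1, 5, 6, 11 → 17 → 28 (each term is the sum of the two before it).
Putting the parts together: 216 riders, 47 trips, 17 miles and then 343 riders, 51 trips, 28 miles.

216 riders, 47 trips, 17 miles; 343 riders, 51 trips, 28 miles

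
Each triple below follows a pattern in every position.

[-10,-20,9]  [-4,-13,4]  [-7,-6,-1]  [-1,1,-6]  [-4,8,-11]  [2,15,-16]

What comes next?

[-1,22,-21]

First slot: alternating steps +6, −3, +6, −3, …; -10, -4, -7, -1, -4, 2 → -1.
Second slot — +7 each step: -20, -13, -6, 1, 8, 15 → 22.
Third slot — −5 each step: 9, 4, -1, -6, -11, -16 → -21.
Combining the parts gives [-1,22,-21].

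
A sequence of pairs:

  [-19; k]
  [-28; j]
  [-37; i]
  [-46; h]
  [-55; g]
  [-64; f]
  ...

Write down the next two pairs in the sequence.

First slot goes -19, -28, -37, -46, -55, -64 → -73 → -82 (−9 each step).
Letter — letters move back 1 place in the alphabet: k, j, i, h, g, f → e → d.
Putting the parts together: [-73; e] and then [-82; d].

[-73; e], [-82; d]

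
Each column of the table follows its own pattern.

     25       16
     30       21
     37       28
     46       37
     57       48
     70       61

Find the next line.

First component: differences are 5, 7, 9, … (increasing by 2 each time), so 25, 30, 37, 46, 57, 70 → 85.
Second component — always 9 less than the first component: 16, 21, 28, 37, 48, 61 → 76.
So the next line is 85  76.

85  76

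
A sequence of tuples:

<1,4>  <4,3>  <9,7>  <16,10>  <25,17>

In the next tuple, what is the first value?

36

First value — perfect squares: 1², 2², 3², …: 1, 4, 9, 16, 25 → 36.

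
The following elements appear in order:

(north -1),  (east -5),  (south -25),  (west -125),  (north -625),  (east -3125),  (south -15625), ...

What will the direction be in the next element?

Direction: north, east, south, west, north, east, south → west (repeats north → east → south → west).

west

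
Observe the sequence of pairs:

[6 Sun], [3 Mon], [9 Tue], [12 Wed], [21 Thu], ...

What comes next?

First entry: each term is the sum of the two before it; 6, 3, 9, 12, 21 → 33.
Day: runs through the weekdays Mon→Sun, so Sun, Mon, Tue, Wed, Thu → Fri.
Putting it together: [33 Fri].

[33 Fri]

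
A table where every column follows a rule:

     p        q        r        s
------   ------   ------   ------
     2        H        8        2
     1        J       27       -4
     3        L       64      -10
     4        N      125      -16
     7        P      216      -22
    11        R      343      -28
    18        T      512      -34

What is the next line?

Column p — each term is the sum of the two before it: 2, 1, 3, 4, 7, 11, 18 → 29.
Column q — letters move forward 2 places in the alphabet: H, J, L, N, P, R, T → V.
For the column r, perfect cubes: 2³, 3³, 4³, …: 8, 27, 64, 125, 216, 343, 512 → 729.
Column s: −6 each step; 2, -4, -10, -16, -22, -28, -34 → -40.
So the next line is 29  V  729  -40.

29  V  729  -40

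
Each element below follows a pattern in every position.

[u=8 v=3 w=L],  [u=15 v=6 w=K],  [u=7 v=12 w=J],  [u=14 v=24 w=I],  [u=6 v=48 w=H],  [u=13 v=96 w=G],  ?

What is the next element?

U: 8, 15, 7, 14, 6, 13 → 5 (alternating steps +7, −8, +7, −8, …).
V: 3, 6, 12, 24, 48, 96 → 192 (×2 each step).
W: L, K, J, I, H, G → F (letters move back 1 place in the alphabet).
Combining the parts gives [u=5 v=192 w=F].

[u=5 v=192 w=F]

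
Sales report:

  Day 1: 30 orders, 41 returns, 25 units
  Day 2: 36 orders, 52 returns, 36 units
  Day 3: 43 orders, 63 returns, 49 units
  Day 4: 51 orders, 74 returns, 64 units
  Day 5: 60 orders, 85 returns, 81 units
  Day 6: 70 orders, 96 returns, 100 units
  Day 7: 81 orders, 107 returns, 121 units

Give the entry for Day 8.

Orders — differences are 6, 7, 8, … (increasing by 1 each time): 30, 36, 43, 51, 60, 70, 81 → 93.
For the returns, +11 each step: 41, 52, 63, 74, 85, 96, 107 → 118.
Units — perfect squares: 5², 6², 7², …: 25, 36, 49, 64, 81, 100, 121 → 144.
So the next row is 93 orders, 118 returns, 144 units.

93 orders, 118 returns, 144 units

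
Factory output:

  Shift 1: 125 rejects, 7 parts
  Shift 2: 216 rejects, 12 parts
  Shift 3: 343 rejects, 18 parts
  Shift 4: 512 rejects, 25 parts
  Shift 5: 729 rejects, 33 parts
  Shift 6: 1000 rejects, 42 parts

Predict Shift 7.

Rejects: perfect cubes: 5³, 6³, 7³, …, so 125, 216, 343, 512, 729, 1000 → 1331.
Parts: differences are 5, 6, 7, … (increasing by 1 each time); 7, 12, 18, 25, 33, 42 → 52.
Combining the parts gives 1331 rejects, 52 parts.

1331 rejects, 52 parts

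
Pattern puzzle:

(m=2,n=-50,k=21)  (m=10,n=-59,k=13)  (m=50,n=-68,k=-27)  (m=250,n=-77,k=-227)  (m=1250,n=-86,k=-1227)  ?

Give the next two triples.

(m=6250,n=-95,k=-6227), (m=31250,n=-104,k=-31227)

M — ×5 each step: 2, 10, 50, 250, 1250 → 6250 → 31250.
N goes -50, -59, -68, -77, -86 → -95 → -104 (−9 each step).
K: together with the m always sums to 23; 21, 13, -27, -227, -1227 → -6227 → -31227.
Putting the parts together: (m=6250,n=-95,k=-6227) and then (m=31250,n=-104,k=-31227).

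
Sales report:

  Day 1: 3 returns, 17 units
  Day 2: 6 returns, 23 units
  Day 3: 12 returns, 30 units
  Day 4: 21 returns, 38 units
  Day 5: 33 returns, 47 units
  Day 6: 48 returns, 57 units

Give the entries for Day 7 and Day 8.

66 returns, 68 units; 87 returns, 80 units

Returns goes 3, 6, 12, 21, 33, 48 → 66 → 87 (differences are 3, 6, 9, … (increasing by 3 each time)).
For the units, differences are 6, 7, 8, … (increasing by 1 each time): 17, 23, 30, 38, 47, 57 → 68 → 80.
So the next two lines are 66 returns, 68 units and 87 returns, 80 units.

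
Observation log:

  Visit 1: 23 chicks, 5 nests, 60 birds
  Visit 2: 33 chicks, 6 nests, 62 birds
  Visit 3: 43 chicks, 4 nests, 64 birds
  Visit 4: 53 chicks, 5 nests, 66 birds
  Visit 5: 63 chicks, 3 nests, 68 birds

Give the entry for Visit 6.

73 chicks, 4 nests, 70 birds

Chicks: +10 each step; 23, 33, 43, 53, 63 → 73.
Nests: alternating steps +1, −2, +1, −2, …, so 5, 6, 4, 5, 3 → 4.
Birds: +2 each step; 60, 62, 64, 66, 68 → 70.
Combining the parts gives 73 chicks, 4 nests, 70 birds.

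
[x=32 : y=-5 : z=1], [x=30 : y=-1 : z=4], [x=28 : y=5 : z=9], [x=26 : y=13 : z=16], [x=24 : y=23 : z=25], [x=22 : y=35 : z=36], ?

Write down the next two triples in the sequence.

For the x, −2 each step: 32, 30, 28, 26, 24, 22 → 20 → 18.
Y: differences are 4, 6, 8, … (increasing by 2 each time); -5, -1, 5, 13, 23, 35 → 49 → 65.
Z goes 1, 4, 9, 16, 25, 36 → 49 → 64 (perfect squares: 1², 2², 3², …).
So the next two triples are [x=20 : y=49 : z=49] and [x=18 : y=65 : z=64].

[x=20 : y=49 : z=49], [x=18 : y=65 : z=64]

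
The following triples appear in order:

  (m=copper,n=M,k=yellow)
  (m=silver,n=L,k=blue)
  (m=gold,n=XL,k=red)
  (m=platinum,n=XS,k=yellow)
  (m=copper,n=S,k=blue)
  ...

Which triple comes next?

(m=silver,n=M,k=red)

For the m, repeats copper → silver → gold → platinum: copper, silver, gold, platinum, copper → silver.
For the n, runs through clothing sizes XS→XL: M, L, XL, XS, S → M.
K: repeats yellow → blue → red, so yellow, blue, red, yellow, blue → red.
Combining the parts gives (m=silver,n=M,k=red).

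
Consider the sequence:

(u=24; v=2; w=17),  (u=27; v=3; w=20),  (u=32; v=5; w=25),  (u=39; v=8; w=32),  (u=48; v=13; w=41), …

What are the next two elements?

(u=59; v=21; w=52), (u=72; v=34; w=65)

U goes 24, 27, 32, 39, 48 → 59 → 72 (differences are 3, 5, 7, … (increasing by 2 each time)).
V: each term is the sum of the two before it, so 2, 3, 5, 8, 13 → 21 → 34.
For the w, always 7 less than the u: 17, 20, 25, 32, 41 → 52 → 65.
So the next two elements are (u=59; v=21; w=52) and (u=72; v=34; w=65).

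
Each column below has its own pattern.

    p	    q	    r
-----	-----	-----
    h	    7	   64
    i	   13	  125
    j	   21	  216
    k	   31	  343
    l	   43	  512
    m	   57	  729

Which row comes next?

Column p: h, i, j, k, l, m → n (letters move forward 1 place in the alphabet).
Column q: differences are 6, 8, 10, … (increasing by 2 each time); 7, 13, 21, 31, 43, 57 → 73.
For the column r, perfect cubes: 4³, 5³, 6³, …: 64, 125, 216, 343, 512, 729 → 1000.
So the next row is n  73  1000.

n  73  1000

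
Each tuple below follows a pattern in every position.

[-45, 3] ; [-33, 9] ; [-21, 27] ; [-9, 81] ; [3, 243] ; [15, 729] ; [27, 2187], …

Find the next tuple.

For the first part, +12 each step: -45, -33, -21, -9, 3, 15, 27 → 39.
Second part goes 3, 9, 27, 81, 243, 729, 2187 → 6561 (×3 each step).
Combining the parts gives [39, 6561].

[39, 6561]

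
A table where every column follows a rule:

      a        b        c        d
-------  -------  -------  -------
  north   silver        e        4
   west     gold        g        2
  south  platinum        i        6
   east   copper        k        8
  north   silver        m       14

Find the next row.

Column a goes north, west, south, east, north → west (repeats north → west → south → east).
Column b: repeats silver → gold → platinum → copper, so silver, gold, platinum, copper, silver → gold.
For the column c, letters move forward 2 places in the alphabet: e, g, i, k, m → o.
Column d — each term is the sum of the two before it: 4, 2, 6, 8, 14 → 22.
So the next row is west  gold  o  22.

west  gold  o  22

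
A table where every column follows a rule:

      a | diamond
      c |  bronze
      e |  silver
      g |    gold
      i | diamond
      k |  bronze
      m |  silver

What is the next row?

Letter: letters move forward 2 places in the alphabet; a, c, e, g, i, k, m → o.
Rank: diamond, bronze, silver, gold, diamond, bronze, silver → gold (repeats diamond → bronze → silver → gold).
Combining the parts gives o  gold.

o  gold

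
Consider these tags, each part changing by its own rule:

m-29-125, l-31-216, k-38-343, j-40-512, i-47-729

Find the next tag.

h-49-1000

For the letter, letters move back 1 place in the alphabet: m, l, k, j, i → h.
Second component goes 29, 31, 38, 40, 47 → 49 (alternating steps +2, +7, +2, +7, …).
Third component: perfect cubes: 5³, 6³, 7³, …, so 125, 216, 343, 512, 729 → 1000.
Putting it together: h-49-1000.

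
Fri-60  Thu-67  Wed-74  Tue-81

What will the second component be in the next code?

Day: runs backward through the weekdays Mon→Sun; Fri, Thu, Wed, Tue → Mon.
For the second component, +7 each step: 60, 67, 74, 81 → 88.

88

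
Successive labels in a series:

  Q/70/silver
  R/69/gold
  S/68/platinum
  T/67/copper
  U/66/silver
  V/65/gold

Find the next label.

W/64/platinum

Letter: letters move forward 1 place in the alphabet; Q, R, S, T, U, V → W.
For the second component, −1 each step: 70, 69, 68, 67, 66, 65 → 64.
Metal: repeats silver → gold → platinum → copper; silver, gold, platinum, copper, silver, gold → platinum.
Putting it together: W/64/platinum.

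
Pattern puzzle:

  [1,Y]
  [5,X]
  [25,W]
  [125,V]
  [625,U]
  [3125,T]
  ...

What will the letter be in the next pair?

S

First coordinate: ×5 each step, so 1, 5, 25, 125, 625, 3125 → 15625.
For the letter, letters move back 1 place in the alphabet: Y, X, W, V, U, T → S.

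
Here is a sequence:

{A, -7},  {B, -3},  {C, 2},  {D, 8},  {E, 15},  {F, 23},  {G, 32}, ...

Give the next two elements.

{H, 42}, {I, 53}

For the letter, letters move forward 1 place in the alphabet: A, B, C, D, E, F, G → H → I.
Second coordinate: differences are 4, 5, 6, … (increasing by 1 each time), so -7, -3, 2, 8, 15, 23, 32 → 42 → 53.
Putting the parts together: {H, 42} and then {I, 53}.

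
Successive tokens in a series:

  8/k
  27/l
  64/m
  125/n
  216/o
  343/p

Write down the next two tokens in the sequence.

512/q, 729/r

First component: 8, 27, 64, 125, 216, 343 → 512 → 729 (perfect cubes: 2³, 3³, 4³, …).
Letter: k, l, m, n, o, p → q → r (letters move forward 1 place in the alphabet).
Putting the parts together: 512/q and then 729/r.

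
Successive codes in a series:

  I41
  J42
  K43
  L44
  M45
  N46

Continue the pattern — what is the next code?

Letter: letters move forward 1 place in the alphabet; I, J, K, L, M, N → O.
Second component: +1 each step; 41, 42, 43, 44, 45, 46 → 47.
Putting it together: O47.

O47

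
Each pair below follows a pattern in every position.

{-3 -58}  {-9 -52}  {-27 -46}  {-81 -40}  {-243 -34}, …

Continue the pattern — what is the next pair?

First slot — ×3 each step: -3, -9, -27, -81, -243 → -729.
Second slot: +6 each step, so -58, -52, -46, -40, -34 → -28.
Putting it together: {-729 -28}.

{-729 -28}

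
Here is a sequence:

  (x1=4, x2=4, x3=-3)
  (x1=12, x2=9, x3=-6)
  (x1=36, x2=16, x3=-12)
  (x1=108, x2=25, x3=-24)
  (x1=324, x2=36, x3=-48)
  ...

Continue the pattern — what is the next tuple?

X1 — ×3 each step: 4, 12, 36, 108, 324 → 972.
X2: perfect squares: 2², 3², 4², …; 4, 9, 16, 25, 36 → 49.
X3: -3, -6, -12, -24, -48 → -96 (×2 each step).
Putting it together: (x1=972, x2=49, x3=-96).

(x1=972, x2=49, x3=-96)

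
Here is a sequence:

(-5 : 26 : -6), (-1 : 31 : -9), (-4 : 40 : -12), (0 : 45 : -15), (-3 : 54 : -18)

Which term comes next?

(1 : 59 : -21)

First entry goes -5, -1, -4, 0, -3 → 1 (alternating steps +4, −3, +4, −3, …).
Second entry: alternating steps +5, +9, +5, +9, …; 26, 31, 40, 45, 54 → 59.
Third entry: −3 each step, so -6, -9, -12, -15, -18 → -21.
Putting it together: (1 : 59 : -21).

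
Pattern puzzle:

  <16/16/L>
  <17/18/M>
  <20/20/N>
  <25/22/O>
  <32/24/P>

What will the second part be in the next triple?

26

Second part goes 16, 18, 20, 22, 24 → 26 (+2 each step).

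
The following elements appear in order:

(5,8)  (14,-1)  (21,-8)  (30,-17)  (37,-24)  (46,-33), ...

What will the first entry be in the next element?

53

First entry — alternating steps +9, +7, +9, +7, …: 5, 14, 21, 30, 37, 46 → 53.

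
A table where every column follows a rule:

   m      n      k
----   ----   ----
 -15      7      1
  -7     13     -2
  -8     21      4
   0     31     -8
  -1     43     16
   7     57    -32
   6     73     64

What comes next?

14  91  -128

Column m: alternating steps +8, −1, +8, −1, …; -15, -7, -8, 0, -1, 7, 6 → 14.
Column n goes 7, 13, 21, 31, 43, 57, 73 → 91 (differences are 6, 8, 10, … (increasing by 2 each time)).
Column k: ×(-2) each step, so 1, -2, 4, -8, 16, -32, 64 → -128.
Putting it together: 14  91  -128.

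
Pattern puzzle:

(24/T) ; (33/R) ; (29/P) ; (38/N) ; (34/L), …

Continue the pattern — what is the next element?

First coordinate — alternating steps +9, −4, +9, −4, …: 24, 33, 29, 38, 34 → 43.
Letter: letters move back 2 places in the alphabet; T, R, P, N, L → J.
Putting it together: (43/J).

(43/J)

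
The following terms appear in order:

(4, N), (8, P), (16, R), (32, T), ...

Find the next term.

(64, V)

First slot goes 4, 8, 16, 32 → 64 (×2 each step).
For the letter, letters move forward 2 places in the alphabet: N, P, R, T → V.
Putting it together: (64, V).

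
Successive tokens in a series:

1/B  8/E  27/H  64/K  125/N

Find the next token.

First component: perfect cubes: 1³, 2³, 3³, …; 1, 8, 27, 64, 125 → 216.
Letter: letters move forward 3 places in the alphabet; B, E, H, K, N → Q.
Combining the parts gives 216/Q.

216/Q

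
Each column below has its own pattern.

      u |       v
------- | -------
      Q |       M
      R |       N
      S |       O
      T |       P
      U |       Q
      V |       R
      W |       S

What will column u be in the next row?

X

Column u: Q, R, S, T, U, V, W → X (letters move forward 1 place in the alphabet).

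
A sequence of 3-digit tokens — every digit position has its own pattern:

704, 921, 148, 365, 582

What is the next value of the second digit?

Second digit: 0, 2, 4, 6, 8 → 0 (+2 each step, mod 10).

0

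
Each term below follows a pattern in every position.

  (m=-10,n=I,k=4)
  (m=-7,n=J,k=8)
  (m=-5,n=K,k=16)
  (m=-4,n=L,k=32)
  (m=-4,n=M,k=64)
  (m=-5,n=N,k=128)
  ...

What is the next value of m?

M: -10, -7, -5, -4, -4, -5 → -7 (differences are 3, 2, 1, … (decreasing by 1 each time)).

-7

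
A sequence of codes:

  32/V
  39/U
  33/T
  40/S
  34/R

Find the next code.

41/Q

First component: 32, 39, 33, 40, 34 → 41 (alternating steps +7, −6, +7, −6, …).
Letter — letters move back 1 place in the alphabet: V, U, T, S, R → Q.
So the next code is 41/Q.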